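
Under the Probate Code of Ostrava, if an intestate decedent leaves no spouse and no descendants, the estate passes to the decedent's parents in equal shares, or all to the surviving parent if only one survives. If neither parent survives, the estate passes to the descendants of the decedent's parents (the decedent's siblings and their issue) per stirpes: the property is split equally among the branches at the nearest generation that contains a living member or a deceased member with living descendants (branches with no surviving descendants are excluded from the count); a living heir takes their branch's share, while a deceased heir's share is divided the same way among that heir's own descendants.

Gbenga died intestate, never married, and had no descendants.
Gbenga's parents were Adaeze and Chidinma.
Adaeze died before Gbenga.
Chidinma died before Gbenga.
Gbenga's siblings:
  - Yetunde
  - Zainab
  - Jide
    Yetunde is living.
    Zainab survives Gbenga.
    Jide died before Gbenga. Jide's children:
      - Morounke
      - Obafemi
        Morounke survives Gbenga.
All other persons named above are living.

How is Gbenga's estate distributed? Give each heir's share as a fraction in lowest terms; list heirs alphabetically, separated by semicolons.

Neither parent survives and there are no descendants, so the estate passes to Gbenga's siblings and their issue per stirpes.
The estate is divided into 3 equal shares of 1/3 among Yetunde, Zainab, Jide.
Yetunde is living and takes 1/3.
Zainab is living and takes 1/3.
Jide predeceased; the 1/3 allotted to Jide's branch passes to Jide's issue by representation.
The 1/3 is divided into 2 equal shares of 1/6 among Morounke, Obafemi.
Morounke is living and takes 1/6.
Obafemi is living and takes 1/6.

Morounke 1/6; Obafemi 1/6; Yetunde 1/3; Zainab 1/3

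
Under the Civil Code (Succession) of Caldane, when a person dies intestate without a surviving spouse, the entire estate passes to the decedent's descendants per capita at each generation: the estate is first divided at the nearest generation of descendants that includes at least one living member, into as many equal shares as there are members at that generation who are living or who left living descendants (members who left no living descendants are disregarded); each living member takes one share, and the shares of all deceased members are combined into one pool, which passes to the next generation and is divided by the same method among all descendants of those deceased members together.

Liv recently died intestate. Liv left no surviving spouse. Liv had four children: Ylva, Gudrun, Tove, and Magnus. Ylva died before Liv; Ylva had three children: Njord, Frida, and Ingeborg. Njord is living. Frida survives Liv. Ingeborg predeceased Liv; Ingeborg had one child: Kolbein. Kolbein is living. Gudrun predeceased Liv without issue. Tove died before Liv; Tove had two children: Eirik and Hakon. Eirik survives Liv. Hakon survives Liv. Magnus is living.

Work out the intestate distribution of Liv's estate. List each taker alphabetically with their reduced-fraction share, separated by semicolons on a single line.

Eirik 2/15; Frida 2/15; Hakon 2/15; Kolbein 2/15; Magnus 1/3; Njord 2/15

There is no surviving spouse, so the entire estate passes to Liv's descendants per capita at each generation.
At generation 1 (Ylva, Tove, Magnus) there are 3 shares of (1)/3 = 1/3 each.
Living: Magnus — each takes 1/3.
Deceased: Ylva and Tove. Their combined 2/3 is pooled and carried to generation 2.
At generation 2 (Njord, Frida, Ingeborg, Eirik, Hakon) there are 5 shares of (2/3)/5 = 2/15 each.
Living: Njord, Frida, Eirik, and Hakon — each takes 2/15.
Deceased: Ingeborg. That 2/15 share is carried to generation 3.
At generation 3 (Kolbein) there are 1 shares of (2/15)/1 = 2/15 each.
Living: Kolbein — each takes 2/15.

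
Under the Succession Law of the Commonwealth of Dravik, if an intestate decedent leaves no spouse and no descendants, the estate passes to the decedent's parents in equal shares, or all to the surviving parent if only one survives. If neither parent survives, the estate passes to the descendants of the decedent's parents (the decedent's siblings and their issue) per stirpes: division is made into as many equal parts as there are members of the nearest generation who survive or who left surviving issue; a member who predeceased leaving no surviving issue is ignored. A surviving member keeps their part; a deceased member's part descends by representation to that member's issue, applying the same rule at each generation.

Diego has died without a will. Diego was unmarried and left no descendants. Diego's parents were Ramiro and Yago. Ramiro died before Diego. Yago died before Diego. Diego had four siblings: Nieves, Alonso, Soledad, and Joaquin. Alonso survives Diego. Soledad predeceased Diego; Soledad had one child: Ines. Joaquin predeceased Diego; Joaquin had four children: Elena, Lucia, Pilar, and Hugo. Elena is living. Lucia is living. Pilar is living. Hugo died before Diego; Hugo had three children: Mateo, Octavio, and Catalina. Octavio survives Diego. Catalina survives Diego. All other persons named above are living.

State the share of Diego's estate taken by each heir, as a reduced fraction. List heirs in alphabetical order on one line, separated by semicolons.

Neither parent survives and there are no descendants, so the estate passes to Diego's siblings and their issue per stirpes.
The estate is divided into 4 equal shares of 1/4 among Nieves, Alonso, Soledad, Joaquin.
Nieves is living and takes 1/4.
Alonso is living and takes 1/4.
Soledad predeceased; the 1/4 allotted to Soledad's branch passes to Soledad's issue by representation.
Ines is the sole taker at this level and receives the full 1/4.
Joaquin predeceased; the 1/4 allotted to Joaquin's branch passes to Joaquin's issue by representation.
The 1/4 is divided into 4 equal shares of 1/16 among Elena, Lucia, Pilar, Hugo.
Elena is living and takes 1/16.
Lucia is living and takes 1/16.
Pilar is living and takes 1/16.
Hugo predeceased; the 1/16 allotted to Hugo's branch passes to Hugo's issue by representation.
The 1/16 is divided into 3 equal shares of 1/48 among Mateo, Octavio, Catalina.
Mateo is living and takes 1/48.
Octavio is living and takes 1/48.
Catalina is living and takes 1/48.

Alonso 1/4; Catalina 1/48; Elena 1/16; Ines 1/4; Lucia 1/16; Mateo 1/48; Nieves 1/4; Octavio 1/48; Pilar 1/16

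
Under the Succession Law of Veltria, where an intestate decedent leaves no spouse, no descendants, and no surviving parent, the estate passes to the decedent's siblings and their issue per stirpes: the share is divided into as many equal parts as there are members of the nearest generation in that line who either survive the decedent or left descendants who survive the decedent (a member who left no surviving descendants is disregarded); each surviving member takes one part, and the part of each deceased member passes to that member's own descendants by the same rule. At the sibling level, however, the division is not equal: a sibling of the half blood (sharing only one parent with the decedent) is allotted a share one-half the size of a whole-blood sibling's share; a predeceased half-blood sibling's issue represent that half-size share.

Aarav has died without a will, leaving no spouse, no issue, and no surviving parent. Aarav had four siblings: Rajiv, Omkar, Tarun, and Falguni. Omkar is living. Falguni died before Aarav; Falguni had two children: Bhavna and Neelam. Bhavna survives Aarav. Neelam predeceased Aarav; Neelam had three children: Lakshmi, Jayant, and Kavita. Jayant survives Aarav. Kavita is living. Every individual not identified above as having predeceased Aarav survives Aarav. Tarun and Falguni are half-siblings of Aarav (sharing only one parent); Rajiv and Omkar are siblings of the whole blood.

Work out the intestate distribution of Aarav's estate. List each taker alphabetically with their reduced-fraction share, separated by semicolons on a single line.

No spouse, descendants, or parent survives, so the estate passes to Aarav's siblings per stirpes.
Half-blood siblings count for one-half the weight of whole-blood siblings at the initial division.
Dividing 1 in proportion to weights (total weight 3): Rajiv (weight 1) → 1/3; Omkar (weight 1) → 1/3; Tarun (weight 1/2) → 1/6; Falguni (weight 1/2) → 1/6.
Rajiv is living and takes 1/3.
Omkar is living and takes 1/3.
Tarun is living and takes 1/6.
Falguni predeceased; the 1/6 allotted to Falguni's branch passes to Falguni's issue by representation.
The 1/6 is divided into 2 equal shares of 1/12 among Bhavna, Neelam.
Bhavna is living and takes 1/12.
Neelam predeceased; the 1/12 allotted to Neelam's branch passes to Neelam's issue by representation.
The 1/12 is divided into 3 equal shares of 1/36 among Lakshmi, Jayant, Kavita.
Lakshmi is living and takes 1/36.
Jayant is living and takes 1/36.
Kavita is living and takes 1/36.

Bhavna 1/12; Jayant 1/36; Kavita 1/36; Lakshmi 1/36; Omkar 1/3; Rajiv 1/3; Tarun 1/6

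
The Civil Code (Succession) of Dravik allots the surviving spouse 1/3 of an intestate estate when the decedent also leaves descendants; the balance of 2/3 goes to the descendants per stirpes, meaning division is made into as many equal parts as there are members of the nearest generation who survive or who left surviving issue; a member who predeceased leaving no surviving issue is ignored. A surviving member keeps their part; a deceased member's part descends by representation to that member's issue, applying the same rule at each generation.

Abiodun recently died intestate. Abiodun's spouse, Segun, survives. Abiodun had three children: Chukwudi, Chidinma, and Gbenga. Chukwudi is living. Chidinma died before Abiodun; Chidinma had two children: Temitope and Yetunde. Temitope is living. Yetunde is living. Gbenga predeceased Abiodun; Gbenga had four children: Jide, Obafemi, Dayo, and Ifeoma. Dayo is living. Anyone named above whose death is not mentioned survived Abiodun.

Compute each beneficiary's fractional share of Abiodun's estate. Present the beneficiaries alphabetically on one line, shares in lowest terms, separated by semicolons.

Chukwudi 2/9; Dayo 1/18; Ifeoma 1/18; Jide 1/18; Obafemi 1/18; Segun 1/3; Temitope 1/9; Yetunde 1/9

Segun, as surviving spouse, takes 1/3.
The remaining 2/3 passes to Abiodun's descendants per stirpes.
The 2/3 is divided into 3 equal shares of 2/9 among Chukwudi, Chidinma, Gbenga.
Chukwudi is living and takes 2/9.
Chidinma predeceased; the 2/9 allotted to Chidinma's branch passes to Chidinma's issue by representation.
The 2/9 is divided into 2 equal shares of 1/9 among Temitope, Yetunde.
Temitope is living and takes 1/9.
Yetunde is living and takes 1/9.
Gbenga predeceased; the 2/9 allotted to Gbenga's branch passes to Gbenga's issue by representation.
The 2/9 is divided into 4 equal shares of 1/18 among Jide, Obafemi, Dayo, Ifeoma.
Jide is living and takes 1/18.
Obafemi is living and takes 1/18.
Dayo is living and takes 1/18.
Ifeoma is living and takes 1/18.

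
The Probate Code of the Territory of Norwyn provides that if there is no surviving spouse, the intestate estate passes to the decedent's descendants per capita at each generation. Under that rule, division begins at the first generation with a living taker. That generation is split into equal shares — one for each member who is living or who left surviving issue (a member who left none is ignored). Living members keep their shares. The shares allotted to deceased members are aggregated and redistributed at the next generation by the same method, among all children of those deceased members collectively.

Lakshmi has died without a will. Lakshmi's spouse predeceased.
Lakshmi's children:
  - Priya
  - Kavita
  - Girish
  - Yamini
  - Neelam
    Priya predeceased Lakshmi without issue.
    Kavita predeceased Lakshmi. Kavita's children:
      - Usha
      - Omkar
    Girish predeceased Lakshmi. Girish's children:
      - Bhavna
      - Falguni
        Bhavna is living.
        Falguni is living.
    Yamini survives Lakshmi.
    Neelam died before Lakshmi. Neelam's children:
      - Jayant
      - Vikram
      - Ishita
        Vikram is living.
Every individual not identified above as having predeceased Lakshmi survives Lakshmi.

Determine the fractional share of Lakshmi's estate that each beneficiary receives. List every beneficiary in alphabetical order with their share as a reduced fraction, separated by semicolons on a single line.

There is no surviving spouse, so the entire estate passes to Lakshmi's descendants per capita at each generation.
At generation 1 (Kavita, Girish, Yamini, Neelam) there are 4 shares of (1)/4 = 1/4 each.
Living: Yamini — each takes 1/4.
Deceased: Kavita, Girish, and Neelam. Their combined 3/4 is pooled and carried to generation 2.
At generation 2 (Usha, Omkar, Bhavna, Falguni, Jayant, Vikram, Ishita) there are 7 shares of (3/4)/7 = 3/28 each.
Living: Usha, Omkar, Bhavna, Falguni, Jayant, Vikram, and Ishita — each takes 3/28.

Bhavna 3/28; Falguni 3/28; Ishita 3/28; Jayant 3/28; Omkar 3/28; Usha 3/28; Vikram 3/28; Yamini 1/4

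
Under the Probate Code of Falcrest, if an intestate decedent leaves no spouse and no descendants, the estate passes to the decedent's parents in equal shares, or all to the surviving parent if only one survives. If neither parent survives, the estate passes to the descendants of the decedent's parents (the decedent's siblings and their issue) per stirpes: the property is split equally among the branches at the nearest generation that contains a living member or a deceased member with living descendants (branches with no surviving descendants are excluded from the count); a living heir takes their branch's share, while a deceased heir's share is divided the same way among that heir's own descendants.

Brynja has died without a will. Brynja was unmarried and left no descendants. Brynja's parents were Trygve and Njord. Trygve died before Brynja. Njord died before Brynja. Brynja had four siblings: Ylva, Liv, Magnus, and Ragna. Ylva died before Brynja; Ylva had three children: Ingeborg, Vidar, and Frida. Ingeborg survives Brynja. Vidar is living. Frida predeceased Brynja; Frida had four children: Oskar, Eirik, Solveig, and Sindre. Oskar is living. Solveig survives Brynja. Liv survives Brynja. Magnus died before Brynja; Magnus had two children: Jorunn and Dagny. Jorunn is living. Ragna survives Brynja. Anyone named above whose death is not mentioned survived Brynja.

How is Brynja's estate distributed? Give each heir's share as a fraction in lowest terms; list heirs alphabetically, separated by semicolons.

Neither parent survives and there are no descendants, so the estate passes to Brynja's siblings and their issue per stirpes.
The estate is divided into 4 equal shares of 1/4 among Ylva, Liv, Magnus, Ragna.
Ylva predeceased; the 1/4 allotted to Ylva's branch passes to Ylva's issue by representation.
The 1/4 is divided into 3 equal shares of 1/12 among Ingeborg, Vidar, Frida.
Ingeborg is living and takes 1/12.
Vidar is living and takes 1/12.
Frida predeceased; the 1/12 allotted to Frida's branch passes to Frida's issue by representation.
The 1/12 is divided into 4 equal shares of 1/48 among Oskar, Eirik, Solveig, Sindre.
Oskar is living and takes 1/48.
Eirik is living and takes 1/48.
Solveig is living and takes 1/48.
Sindre is living and takes 1/48.
Liv is living and takes 1/4.
Magnus predeceased; the 1/4 allotted to Magnus's branch passes to Magnus's issue by representation.
The 1/4 is divided into 2 equal shares of 1/8 among Jorunn, Dagny.
Jorunn is living and takes 1/8.
Dagny is living and takes 1/8.
Ragna is living and takes 1/4.

Dagny 1/8; Eirik 1/48; Ingeborg 1/12; Jorunn 1/8; Liv 1/4; Oskar 1/48; Ragna 1/4; Sindre 1/48; Solveig 1/48; Vidar 1/12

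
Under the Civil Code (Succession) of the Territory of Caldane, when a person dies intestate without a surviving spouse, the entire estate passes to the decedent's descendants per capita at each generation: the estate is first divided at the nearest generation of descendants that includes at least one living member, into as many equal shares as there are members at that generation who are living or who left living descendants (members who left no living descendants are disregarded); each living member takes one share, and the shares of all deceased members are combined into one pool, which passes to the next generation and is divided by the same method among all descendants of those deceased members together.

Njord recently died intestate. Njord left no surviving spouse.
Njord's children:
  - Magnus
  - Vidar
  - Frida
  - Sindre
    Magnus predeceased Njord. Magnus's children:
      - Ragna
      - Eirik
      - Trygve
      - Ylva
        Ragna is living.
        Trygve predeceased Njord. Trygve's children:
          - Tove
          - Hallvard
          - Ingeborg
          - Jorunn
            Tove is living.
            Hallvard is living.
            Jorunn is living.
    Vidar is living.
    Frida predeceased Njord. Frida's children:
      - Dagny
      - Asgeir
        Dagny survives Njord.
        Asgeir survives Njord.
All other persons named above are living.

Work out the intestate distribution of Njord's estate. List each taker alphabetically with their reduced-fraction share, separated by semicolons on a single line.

Asgeir 1/12; Dagny 1/12; Eirik 1/12; Hallvard 1/48; Ingeborg 1/48; Jorunn 1/48; Ragna 1/12; Sindre 1/4; Tove 1/48; Vidar 1/4; Ylva 1/12

There is no surviving spouse, so the entire estate passes to Njord's descendants per capita at each generation.
At generation 1 (Magnus, Vidar, Frida, Sindre) there are 4 shares of (1)/4 = 1/4 each.
Living: Vidar and Sindre — each takes 1/4.
Deceased: Magnus and Frida. Their combined 1/2 is pooled and carried to generation 2.
At generation 2 (Ragna, Eirik, Trygve, Ylva, Dagny, Asgeir) there are 6 shares of (1/2)/6 = 1/12 each.
Living: Ragna, Eirik, Ylva, Dagny, and Asgeir — each takes 1/12.
Deceased: Trygve. That 1/12 share is carried to generation 3.
At generation 3 (Tove, Hallvard, Ingeborg, Jorunn) there are 4 shares of (1/12)/4 = 1/48 each.
Living: Tove, Hallvard, Ingeborg, and Jorunn — each takes 1/48.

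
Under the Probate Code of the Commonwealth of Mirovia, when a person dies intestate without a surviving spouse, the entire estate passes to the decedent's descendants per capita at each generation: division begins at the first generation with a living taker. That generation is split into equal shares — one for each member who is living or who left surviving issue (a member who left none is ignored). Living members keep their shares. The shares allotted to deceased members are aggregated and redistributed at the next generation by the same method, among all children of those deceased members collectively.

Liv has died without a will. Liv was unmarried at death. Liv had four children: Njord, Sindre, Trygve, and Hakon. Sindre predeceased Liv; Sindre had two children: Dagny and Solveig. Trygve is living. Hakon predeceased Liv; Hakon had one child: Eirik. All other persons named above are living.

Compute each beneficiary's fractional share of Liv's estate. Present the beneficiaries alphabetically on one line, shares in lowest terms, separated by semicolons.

Dagny 1/6; Eirik 1/6; Njord 1/4; Solveig 1/6; Trygve 1/4

There is no surviving spouse, so the entire estate passes to Liv's descendants per capita at each generation.
At generation 1 (Njord, Sindre, Trygve, Hakon) there are 4 shares of (1)/4 = 1/4 each.
Living: Njord and Trygve — each takes 1/4.
Deceased: Sindre and Hakon. Their combined 1/2 is pooled and carried to generation 2.
At generation 2 (Dagny, Solveig, Eirik) there are 3 shares of (1/2)/3 = 1/6 each.
Living: Dagny, Solveig, and Eirik — each takes 1/6.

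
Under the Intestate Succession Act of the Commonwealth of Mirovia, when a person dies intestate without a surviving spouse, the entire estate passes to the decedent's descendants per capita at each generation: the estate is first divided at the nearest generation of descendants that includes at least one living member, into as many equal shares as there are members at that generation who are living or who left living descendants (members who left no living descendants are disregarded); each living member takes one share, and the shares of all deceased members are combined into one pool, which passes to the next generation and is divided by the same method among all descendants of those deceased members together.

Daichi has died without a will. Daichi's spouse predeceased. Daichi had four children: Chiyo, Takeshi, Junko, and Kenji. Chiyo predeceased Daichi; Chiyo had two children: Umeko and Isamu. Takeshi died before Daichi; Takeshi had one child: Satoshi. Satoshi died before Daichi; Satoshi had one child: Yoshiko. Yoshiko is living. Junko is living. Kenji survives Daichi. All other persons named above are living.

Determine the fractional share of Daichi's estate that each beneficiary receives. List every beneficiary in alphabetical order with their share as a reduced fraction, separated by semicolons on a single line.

Isamu 1/6; Junko 1/4; Kenji 1/4; Umeko 1/6; Yoshiko 1/6

There is no surviving spouse, so the entire estate passes to Daichi's descendants per capita at each generation.
At generation 1 (Chiyo, Takeshi, Junko, Kenji) there are 4 shares of (1)/4 = 1/4 each.
Living: Junko and Kenji — each takes 1/4.
Deceased: Chiyo and Takeshi. Their combined 1/2 is pooled and carried to generation 2.
At generation 2 (Umeko, Isamu, Satoshi) there are 3 shares of (1/2)/3 = 1/6 each.
Living: Umeko and Isamu — each takes 1/6.
Deceased: Satoshi. That 1/6 share is carried to generation 3.
At generation 3 (Yoshiko) there are 1 shares of (1/6)/1 = 1/6 each.
Living: Yoshiko — each takes 1/6.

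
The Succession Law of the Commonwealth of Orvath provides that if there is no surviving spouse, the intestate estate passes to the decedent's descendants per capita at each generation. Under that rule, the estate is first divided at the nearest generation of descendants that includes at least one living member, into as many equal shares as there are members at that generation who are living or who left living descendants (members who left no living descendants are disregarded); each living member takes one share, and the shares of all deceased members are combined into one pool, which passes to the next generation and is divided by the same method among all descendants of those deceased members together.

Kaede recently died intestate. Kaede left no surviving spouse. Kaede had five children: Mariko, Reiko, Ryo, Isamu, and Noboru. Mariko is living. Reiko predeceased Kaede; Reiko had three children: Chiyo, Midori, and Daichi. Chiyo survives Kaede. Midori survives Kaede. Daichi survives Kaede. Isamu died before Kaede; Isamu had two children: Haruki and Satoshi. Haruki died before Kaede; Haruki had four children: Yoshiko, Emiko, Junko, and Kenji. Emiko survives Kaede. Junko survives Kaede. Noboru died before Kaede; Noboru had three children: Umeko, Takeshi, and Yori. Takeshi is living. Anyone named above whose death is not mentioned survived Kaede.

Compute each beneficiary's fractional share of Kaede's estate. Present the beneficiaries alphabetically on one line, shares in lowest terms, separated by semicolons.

Chiyo 3/40; Daichi 3/40; Emiko 3/160; Junko 3/160; Kenji 3/160; Mariko 1/5; Midori 3/40; Ryo 1/5; Satoshi 3/40; Takeshi 3/40; Umeko 3/40; Yori 3/40; Yoshiko 3/160

There is no surviving spouse, so the entire estate passes to Kaede's descendants per capita at each generation.
At generation 1 (Mariko, Reiko, Ryo, Isamu, Noboru) there are 5 shares of (1)/5 = 1/5 each.
Living: Mariko and Ryo — each takes 1/5.
Deceased: Reiko, Isamu, and Noboru. Their combined 3/5 is pooled and carried to generation 2.
At generation 2 (Chiyo, Midori, Daichi, Haruki, Satoshi, Umeko, Takeshi, Yori) there are 8 shares of (3/5)/8 = 3/40 each.
Living: Chiyo, Midori, Daichi, Satoshi, Umeko, Takeshi, and Yori — each takes 3/40.
Deceased: Haruki. That 3/40 share is carried to generation 3.
At generation 3 (Yoshiko, Emiko, Junko, Kenji) there are 4 shares of (3/40)/4 = 3/160 each.
Living: Yoshiko, Emiko, Junko, and Kenji — each takes 3/160.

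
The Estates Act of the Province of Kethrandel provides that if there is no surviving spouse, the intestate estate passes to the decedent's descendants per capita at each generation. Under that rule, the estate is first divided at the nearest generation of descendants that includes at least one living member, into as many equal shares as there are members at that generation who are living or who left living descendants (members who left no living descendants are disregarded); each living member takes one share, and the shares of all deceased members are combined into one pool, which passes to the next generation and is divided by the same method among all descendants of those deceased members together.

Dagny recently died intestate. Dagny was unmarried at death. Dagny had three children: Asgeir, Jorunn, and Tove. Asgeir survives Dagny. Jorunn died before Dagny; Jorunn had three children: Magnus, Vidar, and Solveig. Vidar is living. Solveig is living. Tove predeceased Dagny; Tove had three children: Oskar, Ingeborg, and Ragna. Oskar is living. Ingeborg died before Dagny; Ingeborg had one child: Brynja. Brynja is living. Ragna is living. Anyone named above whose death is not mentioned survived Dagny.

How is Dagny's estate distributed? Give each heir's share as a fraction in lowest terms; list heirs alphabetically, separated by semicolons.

There is no surviving spouse, so the entire estate passes to Dagny's descendants per capita at each generation.
At generation 1 (Asgeir, Jorunn, Tove) there are 3 shares of (1)/3 = 1/3 each.
Living: Asgeir — each takes 1/3.
Deceased: Jorunn and Tove. Their combined 2/3 is pooled and carried to generation 2.
At generation 2 (Magnus, Vidar, Solveig, Oskar, Ingeborg, Ragna) there are 6 shares of (2/3)/6 = 1/9 each.
Living: Magnus, Vidar, Solveig, Oskar, and Ragna — each takes 1/9.
Deceased: Ingeborg. That 1/9 share is carried to generation 3.
At generation 3 (Brynja) there are 1 shares of (1/9)/1 = 1/9 each.
Living: Brynja — each takes 1/9.

Asgeir 1/3; Brynja 1/9; Magnus 1/9; Oskar 1/9; Ragna 1/9; Solveig 1/9; Vidar 1/9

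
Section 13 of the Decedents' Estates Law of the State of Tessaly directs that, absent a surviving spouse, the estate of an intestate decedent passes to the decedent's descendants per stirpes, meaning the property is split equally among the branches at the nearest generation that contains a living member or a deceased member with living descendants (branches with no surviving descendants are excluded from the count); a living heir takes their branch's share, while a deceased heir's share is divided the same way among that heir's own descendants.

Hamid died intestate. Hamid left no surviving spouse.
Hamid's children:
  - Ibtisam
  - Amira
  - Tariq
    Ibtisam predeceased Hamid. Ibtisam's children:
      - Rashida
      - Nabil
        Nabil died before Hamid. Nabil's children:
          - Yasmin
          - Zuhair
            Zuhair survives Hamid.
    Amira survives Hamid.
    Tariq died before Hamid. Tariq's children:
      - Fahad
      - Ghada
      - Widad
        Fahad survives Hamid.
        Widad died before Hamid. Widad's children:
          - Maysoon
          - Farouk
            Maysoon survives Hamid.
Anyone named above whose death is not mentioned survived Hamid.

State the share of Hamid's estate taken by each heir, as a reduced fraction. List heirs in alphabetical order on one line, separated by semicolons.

Amira 1/3; Fahad 1/9; Farouk 1/18; Ghada 1/9; Maysoon 1/18; Rashida 1/6; Yasmin 1/12; Zuhair 1/12

There is no surviving spouse, so the entire estate passes to Hamid's descendants per stirpes.
The estate is divided into 3 equal shares of 1/3 among Ibtisam, Amira, Tariq.
Ibtisam predeceased; the 1/3 allotted to Ibtisam's branch passes to Ibtisam's issue by representation.
The 1/3 is divided into 2 equal shares of 1/6 among Rashida, Nabil.
Rashida is living and takes 1/6.
Nabil predeceased; the 1/6 allotted to Nabil's branch passes to Nabil's issue by representation.
The 1/6 is divided into 2 equal shares of 1/12 among Yasmin, Zuhair.
Yasmin is living and takes 1/12.
Zuhair is living and takes 1/12.
Amira is living and takes 1/3.
Tariq predeceased; the 1/3 allotted to Tariq's branch passes to Tariq's issue by representation.
The 1/3 is divided into 3 equal shares of 1/9 among Fahad, Ghada, Widad.
Fahad is living and takes 1/9.
Ghada is living and takes 1/9.
Widad predeceased; the 1/9 allotted to Widad's branch passes to Widad's issue by representation.
The 1/9 is divided into 2 equal shares of 1/18 among Maysoon, Farouk.
Maysoon is living and takes 1/18.
Farouk is living and takes 1/18.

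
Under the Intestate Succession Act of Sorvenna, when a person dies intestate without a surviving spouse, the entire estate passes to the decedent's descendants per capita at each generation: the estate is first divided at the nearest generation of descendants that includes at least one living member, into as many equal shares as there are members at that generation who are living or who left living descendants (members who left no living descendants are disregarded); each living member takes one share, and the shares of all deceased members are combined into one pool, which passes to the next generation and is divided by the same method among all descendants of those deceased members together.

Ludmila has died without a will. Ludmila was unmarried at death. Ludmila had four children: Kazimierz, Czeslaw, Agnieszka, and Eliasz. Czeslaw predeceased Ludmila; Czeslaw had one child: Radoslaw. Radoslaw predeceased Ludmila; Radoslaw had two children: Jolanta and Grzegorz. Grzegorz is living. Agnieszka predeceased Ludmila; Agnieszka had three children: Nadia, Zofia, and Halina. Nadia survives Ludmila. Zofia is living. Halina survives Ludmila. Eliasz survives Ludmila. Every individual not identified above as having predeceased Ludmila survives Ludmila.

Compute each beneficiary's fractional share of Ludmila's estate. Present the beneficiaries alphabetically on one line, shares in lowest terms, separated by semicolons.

Eliasz 1/4; Grzegorz 1/16; Halina 1/8; Jolanta 1/16; Kazimierz 1/4; Nadia 1/8; Zofia 1/8

There is no surviving spouse, so the entire estate passes to Ludmila's descendants per capita at each generation.
At generation 1 (Kazimierz, Czeslaw, Agnieszka, Eliasz) there are 4 shares of (1)/4 = 1/4 each.
Living: Kazimierz and Eliasz — each takes 1/4.
Deceased: Czeslaw and Agnieszka. Their combined 1/2 is pooled and carried to generation 2.
At generation 2 (Radoslaw, Nadia, Zofia, Halina) there are 4 shares of (1/2)/4 = 1/8 each.
Living: Nadia, Zofia, and Halina — each takes 1/8.
Deceased: Radoslaw. That 1/8 share is carried to generation 3.
At generation 3 (Jolanta, Grzegorz) there are 2 shares of (1/8)/2 = 1/16 each.
Living: Jolanta and Grzegorz — each takes 1/16.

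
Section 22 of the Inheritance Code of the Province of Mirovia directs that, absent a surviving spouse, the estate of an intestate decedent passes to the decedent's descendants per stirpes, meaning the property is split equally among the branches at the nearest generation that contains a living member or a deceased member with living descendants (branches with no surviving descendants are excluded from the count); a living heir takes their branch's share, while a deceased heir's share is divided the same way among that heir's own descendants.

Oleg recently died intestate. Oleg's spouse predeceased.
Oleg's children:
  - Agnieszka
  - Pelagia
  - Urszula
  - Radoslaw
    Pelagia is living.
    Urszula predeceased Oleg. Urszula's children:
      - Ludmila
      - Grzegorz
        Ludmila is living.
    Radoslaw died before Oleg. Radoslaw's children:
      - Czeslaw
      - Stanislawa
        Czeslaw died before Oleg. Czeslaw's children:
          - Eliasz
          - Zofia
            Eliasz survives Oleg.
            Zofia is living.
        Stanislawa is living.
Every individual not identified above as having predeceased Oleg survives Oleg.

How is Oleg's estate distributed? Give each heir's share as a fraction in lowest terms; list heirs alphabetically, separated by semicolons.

Agnieszka 1/4; Eliasz 1/16; Grzegorz 1/8; Ludmila 1/8; Pelagia 1/4; Stanislawa 1/8; Zofia 1/16

There is no surviving spouse, so the entire estate passes to Oleg's descendants per stirpes.
The estate is divided into 4 equal shares of 1/4 among Agnieszka, Pelagia, Urszula, Radoslaw.
Agnieszka is living and takes 1/4.
Pelagia is living and takes 1/4.
Urszula predeceased; the 1/4 allotted to Urszula's branch passes to Urszula's issue by representation.
The 1/4 is divided into 2 equal shares of 1/8 among Ludmila, Grzegorz.
Ludmila is living and takes 1/8.
Grzegorz is living and takes 1/8.
Radoslaw predeceased; the 1/4 allotted to Radoslaw's branch passes to Radoslaw's issue by representation.
The 1/4 is divided into 2 equal shares of 1/8 among Czeslaw, Stanislawa.
Czeslaw predeceased; the 1/8 allotted to Czeslaw's branch passes to Czeslaw's issue by representation.
The 1/8 is divided into 2 equal shares of 1/16 among Eliasz, Zofia.
Eliasz is living and takes 1/16.
Zofia is living and takes 1/16.
Stanislawa is living and takes 1/8.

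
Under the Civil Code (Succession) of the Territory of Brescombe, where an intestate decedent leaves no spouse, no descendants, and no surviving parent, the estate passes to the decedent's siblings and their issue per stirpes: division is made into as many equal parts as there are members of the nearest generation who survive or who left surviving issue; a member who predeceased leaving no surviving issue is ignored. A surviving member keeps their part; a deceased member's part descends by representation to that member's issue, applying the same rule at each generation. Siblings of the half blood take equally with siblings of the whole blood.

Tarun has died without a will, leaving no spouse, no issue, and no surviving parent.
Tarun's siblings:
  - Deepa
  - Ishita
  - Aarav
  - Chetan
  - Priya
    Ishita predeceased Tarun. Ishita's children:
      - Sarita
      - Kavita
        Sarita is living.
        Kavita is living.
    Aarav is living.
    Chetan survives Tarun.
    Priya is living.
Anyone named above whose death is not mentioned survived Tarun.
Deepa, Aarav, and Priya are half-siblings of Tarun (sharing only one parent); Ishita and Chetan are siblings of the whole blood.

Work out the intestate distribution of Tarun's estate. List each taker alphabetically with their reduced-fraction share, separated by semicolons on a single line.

Aarav 1/5; Chetan 1/5; Deepa 1/5; Kavita 1/10; Priya 1/5; Sarita 1/10

No spouse, descendants, or parent survives, so the estate passes to Tarun's siblings per stirpes.
Half-blood and whole-blood siblings take equally under the stated rule.
The estate is divided into 5 equal shares of 1/5 among Deepa, Ishita, Aarav, Chetan, Priya.
Deepa is living and takes 1/5.
Ishita predeceased; the 1/5 allotted to Ishita's branch passes to Ishita's issue by representation.
The 1/5 is divided into 2 equal shares of 1/10 among Sarita, Kavita.
Sarita is living and takes 1/10.
Kavita is living and takes 1/10.
Aarav is living and takes 1/5.
Chetan is living and takes 1/5.
Priya is living and takes 1/5.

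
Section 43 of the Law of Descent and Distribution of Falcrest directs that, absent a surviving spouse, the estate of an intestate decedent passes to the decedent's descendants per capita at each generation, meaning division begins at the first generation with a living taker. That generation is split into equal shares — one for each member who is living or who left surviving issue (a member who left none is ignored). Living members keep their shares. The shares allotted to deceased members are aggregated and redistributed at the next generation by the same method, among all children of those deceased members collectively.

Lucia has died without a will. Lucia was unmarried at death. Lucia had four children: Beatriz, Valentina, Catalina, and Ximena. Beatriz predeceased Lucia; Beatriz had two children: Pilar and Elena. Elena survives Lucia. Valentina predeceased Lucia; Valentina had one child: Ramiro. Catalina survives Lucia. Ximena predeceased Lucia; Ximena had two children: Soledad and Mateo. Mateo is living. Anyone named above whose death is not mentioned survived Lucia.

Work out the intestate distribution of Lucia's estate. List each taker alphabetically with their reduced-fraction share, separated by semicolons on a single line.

Catalina 1/4; Elena 3/20; Mateo 3/20; Pilar 3/20; Ramiro 3/20; Soledad 3/20

There is no surviving spouse, so the entire estate passes to Lucia's descendants per capita at each generation.
At generation 1 (Beatriz, Valentina, Catalina, Ximena) there are 4 shares of (1)/4 = 1/4 each.
Living: Catalina — each takes 1/4.
Deceased: Beatriz, Valentina, and Ximena. Their combined 3/4 is pooled and carried to generation 2.
At generation 2 (Pilar, Elena, Ramiro, Soledad, Mateo) there are 5 shares of (3/4)/5 = 3/20 each.
Living: Pilar, Elena, Ramiro, Soledad, and Mateo — each takes 3/20.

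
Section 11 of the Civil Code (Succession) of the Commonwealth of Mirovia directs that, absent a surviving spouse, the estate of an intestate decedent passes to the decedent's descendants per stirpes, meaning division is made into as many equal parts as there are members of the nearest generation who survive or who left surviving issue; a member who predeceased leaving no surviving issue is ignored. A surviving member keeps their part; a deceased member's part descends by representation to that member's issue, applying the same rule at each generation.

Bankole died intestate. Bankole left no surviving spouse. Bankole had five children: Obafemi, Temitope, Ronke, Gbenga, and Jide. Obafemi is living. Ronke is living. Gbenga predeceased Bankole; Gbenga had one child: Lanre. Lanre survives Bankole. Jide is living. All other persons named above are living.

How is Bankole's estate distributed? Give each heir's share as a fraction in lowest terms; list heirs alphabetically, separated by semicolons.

Jide 1/5; Lanre 1/5; Obafemi 1/5; Ronke 1/5; Temitope 1/5

There is no surviving spouse, so the entire estate passes to Bankole's descendants per stirpes.
The estate is divided into 5 equal shares of 1/5 among Obafemi, Temitope, Ronke, Gbenga, Jide.
Obafemi is living and takes 1/5.
Temitope is living and takes 1/5.
Ronke is living and takes 1/5.
Gbenga predeceased; the 1/5 allotted to Gbenga's branch passes to Gbenga's issue by representation.
Lanre is the sole taker at this level and receives the full 1/5.
Jide is living and takes 1/5.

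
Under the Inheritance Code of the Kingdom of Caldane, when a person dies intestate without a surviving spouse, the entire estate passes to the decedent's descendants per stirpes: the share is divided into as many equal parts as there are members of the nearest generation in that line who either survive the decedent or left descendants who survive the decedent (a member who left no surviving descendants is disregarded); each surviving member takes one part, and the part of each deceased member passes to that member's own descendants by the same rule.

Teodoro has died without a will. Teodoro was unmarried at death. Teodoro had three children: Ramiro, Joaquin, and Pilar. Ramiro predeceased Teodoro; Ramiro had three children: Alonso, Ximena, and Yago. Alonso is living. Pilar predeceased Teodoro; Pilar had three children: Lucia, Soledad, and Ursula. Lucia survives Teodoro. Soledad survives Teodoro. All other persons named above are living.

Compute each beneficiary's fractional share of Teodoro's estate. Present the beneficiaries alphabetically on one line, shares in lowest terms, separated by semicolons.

There is no surviving spouse, so the entire estate passes to Teodoro's descendants per stirpes.
The estate is divided into 3 equal shares of 1/3 among Ramiro, Joaquin, Pilar.
Ramiro predeceased; the 1/3 allotted to Ramiro's branch passes to Ramiro's issue by representation.
The 1/3 is divided into 3 equal shares of 1/9 among Alonso, Ximena, Yago.
Alonso is living and takes 1/9.
Ximena is living and takes 1/9.
Yago is living and takes 1/9.
Joaquin is living and takes 1/3.
Pilar predeceased; the 1/3 allotted to Pilar's branch passes to Pilar's issue by representation.
The 1/3 is divided into 3 equal shares of 1/9 among Lucia, Soledad, Ursula.
Lucia is living and takes 1/9.
Soledad is living and takes 1/9.
Ursula is living and takes 1/9.

Alonso 1/9; Joaquin 1/3; Lucia 1/9; Soledad 1/9; Ursula 1/9; Ximena 1/9; Yago 1/9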